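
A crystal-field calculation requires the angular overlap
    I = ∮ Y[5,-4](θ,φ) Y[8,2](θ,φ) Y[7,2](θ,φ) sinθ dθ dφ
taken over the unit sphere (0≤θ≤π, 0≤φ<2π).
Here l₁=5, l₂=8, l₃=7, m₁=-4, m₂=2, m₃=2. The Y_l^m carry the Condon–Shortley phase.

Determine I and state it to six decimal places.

Checks pass: Σm=0; 20 even; l₃=7∈[3,13].
(2·5+1)(2·8+1)(2·7+1) = 2805
Δ: 6! 4! 10! / 21! → 1/814773960
sum: t=1:−1/87091200 t=2:+1/4976640 t=3:−1/2073600 t=4:+1/4976640 t=5:−1/87091200 = -1/9676800
3j²(5 8 7; 0 0 0) = Δ·Π!·Σ² = 360/46189  (sign +1)
sum: t=5:−1/41472000 t=6:+1/74649600 = -1/93312000
3j²(5 8 7; -4 2 2) = Δ·Π!·Σ² = 1344/230945  (sign +1)
combine: 4πI² = 2805·360/46189·1344/230945 = 1451520/11408683
take √, sign +1: I = 0.10062105

0.100621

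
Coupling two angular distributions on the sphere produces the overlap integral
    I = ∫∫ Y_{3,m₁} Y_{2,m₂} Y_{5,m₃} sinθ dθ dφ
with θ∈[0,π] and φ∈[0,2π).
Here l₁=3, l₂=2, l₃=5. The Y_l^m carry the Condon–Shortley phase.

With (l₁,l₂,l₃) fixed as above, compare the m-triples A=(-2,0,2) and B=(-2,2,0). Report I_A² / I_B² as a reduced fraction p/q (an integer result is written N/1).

63/5

Shared (l₁,l₂,l₃)=(3,2,5): N and (l;000)² cancel in I_A²/I_B².
A: Δ = 0!·6!·4!/11! = 1/2310; Racah Σ t=0..0: t=0:+1/480 = 1/480; ⇒ 3j(3 2 5; -2 0 2)² = 3/110, sgn -1
B: Δ = 0!·6!·4!/11! = 1/2310; Racah Σ t=0..0: t=0:+1/2880 = 1/2880; ⇒ 3j(3 2 5; -2 2 0)² = 1/462, sgn -1
I_A²/I_B² = (3/110)/(1/462) = 63/5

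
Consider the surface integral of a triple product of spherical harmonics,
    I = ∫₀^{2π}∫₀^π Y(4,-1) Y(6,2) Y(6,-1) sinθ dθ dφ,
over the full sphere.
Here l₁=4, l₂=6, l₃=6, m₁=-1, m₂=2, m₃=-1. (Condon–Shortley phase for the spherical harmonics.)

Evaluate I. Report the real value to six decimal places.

m-sum 0 ✓  L=16 even ✓  2≤6≤10 ✓
Π(2lᵢ+1) = 9×13×13 = 1521
triangle coeff Δ(4,6,6) = 1/15315300
Σ_t [0,4]: t=0:+1/829440 t=1:−1/25920 t=2:+1/9216 t=3:−1/25920 t=4:+1/829440 = 7/207360
(3j)²=28/2431 [(4 6 6; 0 0 0)], sign=+1
Σ_t [1,4]: t=1:−1/725760 t=2:+1/34560 t=3:−1/17280 t=4:+1/82944 = -53/2903040
(3j)²=2809/306306 [(4 6 6; -1 2 -1)], sign=+1
⇒ 4πI² = 5618/34969
I = (+1)√(5618/34969/(4π)) = 0.11306920

0.113069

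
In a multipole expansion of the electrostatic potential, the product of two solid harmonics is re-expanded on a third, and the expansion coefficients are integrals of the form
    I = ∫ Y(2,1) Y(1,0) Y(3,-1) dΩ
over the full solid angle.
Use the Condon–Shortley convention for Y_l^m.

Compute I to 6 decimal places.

-0.233597

m-sum 0 ✓  L=6 even ✓  1≤3≤3 ✓
Π(2lᵢ+1) = 5×3×7 = 105
triangle coeff Δ(2,1,3) = 1/105
Σ_t [0,0]: t=0:+1/4 = 1/4
(3j)²=3/35 [(2 1 3; 0 0 0)], sign=-1
Σ_t [0,0]: t=0:+1/6 = 1/6
(3j)²=8/105 [(2 1 3; 1 0 -1)], sign=+1
⇒ 4πI² = 24/35
I = (-1)√(24/35/(4π)) = -0.23359668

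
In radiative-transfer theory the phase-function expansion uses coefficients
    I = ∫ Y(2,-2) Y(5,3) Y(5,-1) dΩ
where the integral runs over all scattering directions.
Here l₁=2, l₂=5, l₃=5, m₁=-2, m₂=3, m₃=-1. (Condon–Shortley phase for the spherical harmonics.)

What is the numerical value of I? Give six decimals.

0.171169

Checks pass: Σm=0; 12 even; l₃=5∈[3,7].
(2·2+1)(2·5+1)(2·5+1) = 605
Δ: 2! 2! 8! / 13! → 1/38610
sum: t=0:+1/2880 t=1:−1/576 t=2:+1/2880 = -1/960
3j²(2 5 5; 0 0 0) = Δ·Π!·Σ² = 10/429  (sign +1)
sum: t=2:+1/5760 = 1/5760
3j²(2 5 5; -2 3 -1) = Δ·Π!·Σ² = 56/2145  (sign +1)
combine: 4πI² = 605·10/429·56/2145 = 560/1521
take √, sign +1: I = 0.17116875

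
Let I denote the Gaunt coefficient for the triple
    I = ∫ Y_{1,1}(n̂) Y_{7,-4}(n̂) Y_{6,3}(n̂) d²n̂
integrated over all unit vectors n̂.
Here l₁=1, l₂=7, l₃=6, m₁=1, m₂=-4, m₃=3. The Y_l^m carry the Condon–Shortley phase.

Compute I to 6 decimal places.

0.259489

Rules hold: Σm=0, L=14 even, 6≤6≤8.
N = 3·15·13 = 585
Δ = 2!·0!·12!/15! = 1/1365
Racah Σ t=1..1: t=1:−1/518400 = -1/518400
⇒ 3j(1 7 6; 0 0 0)² = 7/195, sgn -1
Racah Σ t=0..0: t=0:+1/4354560 = 1/4354560
⇒ 3j(1 7 6; 1 -4 3)² = 11/273, sgn -1
4πI² = N·(3j₀)²·(3jₘ)² = 11/13
I = +1·√(0.846154/4π) = 0.25948947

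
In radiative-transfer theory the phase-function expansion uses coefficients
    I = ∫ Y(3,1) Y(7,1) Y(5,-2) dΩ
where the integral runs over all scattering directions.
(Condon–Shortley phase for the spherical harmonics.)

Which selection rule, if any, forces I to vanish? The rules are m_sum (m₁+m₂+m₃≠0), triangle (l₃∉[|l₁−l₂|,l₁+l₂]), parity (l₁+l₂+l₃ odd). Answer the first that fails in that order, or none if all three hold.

parity

m₁+m₂+m₃ = 1 + 1 − 2 = 0  ✓
triangle: |3−7|=4 ≤ l₃=5 ≤ 3+7=10  ✓
parity: l₁+l₂+l₃ = 15 is odd  ✗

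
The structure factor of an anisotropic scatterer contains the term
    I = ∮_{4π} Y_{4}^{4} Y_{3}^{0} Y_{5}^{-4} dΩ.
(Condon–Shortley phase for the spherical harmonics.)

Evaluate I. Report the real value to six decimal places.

-0.207724

Rules hold: Σm=0, L=12 even, 1≤5≤7.
N = 9·7·11 = 693
Δ = 2!·6!·4!/13! = 1/180180
Racah Σ t=0..2: t=0:+1/576 t=1:−1/144 t=2:+1/576 = -1/288
⇒ 3j(4 3 5; 0 0 0)² = 20/1001, sgn +1
Racah Σ t=0..0: t=0:+1/8640 = 1/8640
⇒ 3j(4 3 5; 4 0 -4)² = 28/715, sgn -1
4πI² = N·(3j₀)²·(3jₘ)² = 1008/1859
I = -1·√(0.542227/4π) = -0.20772350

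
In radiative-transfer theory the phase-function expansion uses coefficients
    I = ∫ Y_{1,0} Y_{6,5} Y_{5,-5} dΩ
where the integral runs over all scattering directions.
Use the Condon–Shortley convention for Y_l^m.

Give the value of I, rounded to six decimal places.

m-sum 0 ✓  L=12 even ✓  5≤5≤7 ✓
Π(2lᵢ+1) = 3×13×11 = 429
triangle coeff Δ(1,6,5) = 1/858
Σ_t [1,1]: t=1:−1/14400 = -1/14400
(3j)²=6/143 [(1 6 5; 0 0 0)], sign=+1
Σ_t [1,1]: t=1:−1/3628800 = -1/3628800
(3j)²=1/78 [(1 6 5; 0 5 -5)], sign=-1
⇒ 4πI² = 3/13
I = (-1)√(3/13/(4π)) = -0.13551395

-0.135514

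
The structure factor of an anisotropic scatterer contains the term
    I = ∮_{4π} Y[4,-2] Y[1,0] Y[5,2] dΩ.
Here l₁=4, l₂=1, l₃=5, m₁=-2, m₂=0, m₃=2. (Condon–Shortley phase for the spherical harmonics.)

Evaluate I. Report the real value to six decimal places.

Checks pass: Σm=0; 10 even; l₃=5∈[3,5].
(2·4+1)(2·1+1)(2·5+1) = 297
Δ: 0! 8! 2! / 11! → 1/495
sum: t=0:+1/576 = 1/576
3j²(4 1 5; 0 0 0) = Δ·Π!·Σ² = 5/99  (sign -1)
sum: t=0:+1/1440 = 1/1440
3j²(4 1 5; -2 0 2) = Δ·Π!·Σ² = 7/165  (sign -1)
combine: 4πI² = 297·5/99·7/165 = 7/11
take √, sign +1: I = 0.22503380

0.225034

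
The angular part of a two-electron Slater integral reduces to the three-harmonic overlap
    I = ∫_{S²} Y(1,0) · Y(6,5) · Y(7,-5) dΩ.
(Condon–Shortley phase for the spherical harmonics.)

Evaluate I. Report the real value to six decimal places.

-0.171413

Rules hold: Σm=0, L=14 even, 5≤7≤7.
N = 3·13·15 = 585
Δ = 0!·2!·12!/15! = 1/1365
Racah Σ t=0..0: t=0:+1/518400 = 1/518400
⇒ 3j(1 6 7; 0 0 0)² = 7/195, sgn -1
Racah Σ t=0..0: t=0:+1/39916800 = 1/39916800
⇒ 3j(1 6 7; 0 5 -5)² = 8/455, sgn +1
4πI² = N·(3j₀)²·(3jₘ)² = 24/65
I = -1·√(0.369231/4π) = -0.17141310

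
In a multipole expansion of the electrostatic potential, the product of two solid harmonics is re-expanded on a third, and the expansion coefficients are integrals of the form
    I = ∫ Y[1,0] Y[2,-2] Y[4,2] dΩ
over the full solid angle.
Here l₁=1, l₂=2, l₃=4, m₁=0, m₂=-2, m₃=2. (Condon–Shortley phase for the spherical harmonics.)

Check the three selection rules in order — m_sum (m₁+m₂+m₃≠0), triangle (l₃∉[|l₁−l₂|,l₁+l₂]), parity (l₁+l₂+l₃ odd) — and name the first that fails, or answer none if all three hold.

triangle

azimuthal sum: 0 − 2 + 2 = 0  ✓
1 ≤ 4 ≤ 3 (triangle on l)  ✗
L = 1 + 2 + 4 = 7 (odd)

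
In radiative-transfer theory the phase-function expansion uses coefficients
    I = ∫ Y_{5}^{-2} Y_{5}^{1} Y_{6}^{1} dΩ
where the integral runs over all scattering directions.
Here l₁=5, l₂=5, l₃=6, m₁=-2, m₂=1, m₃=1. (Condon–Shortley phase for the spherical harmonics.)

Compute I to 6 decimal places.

Rules hold: Σm=0, L=16 even, 0≤6≤10.
N = 11·11·13 = 1573
Δ = 4!·6!·6!/17! = 1/28588560
Racah Σ t=0..4: t=0:+1/345600 t=1:−1/13824 t=2:+1/5184 t=3:−1/13824 t=4:+1/345600 = 7/129600
⇒ 3j(5 5 6; 0 0 0)² = 80/7293, sgn +1
Racah Σ t=1..4: t=1:−1/518400 t=2:+1/23040 t=3:−1/10368 t=4:+1/41472 = -1/32400
⇒ 3j(5 5 6; -2 1 1)² = 128/12155, sgn +1
4πI² = N·(3j₀)²·(3jₘ)² = 2048/11271
I = +1·√(0.181705/4π) = 0.12024827

0.120248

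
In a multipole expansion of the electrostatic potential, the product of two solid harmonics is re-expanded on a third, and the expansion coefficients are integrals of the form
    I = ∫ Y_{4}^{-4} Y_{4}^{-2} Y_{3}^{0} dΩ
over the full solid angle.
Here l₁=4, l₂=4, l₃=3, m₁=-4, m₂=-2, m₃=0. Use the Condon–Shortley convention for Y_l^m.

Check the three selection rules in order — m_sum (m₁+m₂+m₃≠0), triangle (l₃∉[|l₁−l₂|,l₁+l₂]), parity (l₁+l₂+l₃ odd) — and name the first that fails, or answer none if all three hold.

m_sum

azimuthal sum: -4 − 2 + 0 = -6  ✗
0 ≤ 3 ≤ 8 (triangle on l)
L = 4 + 4 + 3 = 11 (odd)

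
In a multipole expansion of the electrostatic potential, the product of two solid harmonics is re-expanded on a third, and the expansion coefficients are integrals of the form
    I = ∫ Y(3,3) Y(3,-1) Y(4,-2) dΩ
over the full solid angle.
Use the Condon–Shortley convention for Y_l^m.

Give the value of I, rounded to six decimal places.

-0.188451

Checks pass: Σm=0; 10 even; l₃=4∈[0,6].
(2·3+1)(2·3+1)(2·4+1) = 441
Δ: 2! 4! 4! / 11! → 1/34650
sum: t=0:+1/72 t=1:−1/16 t=2:+1/72 = -5/144
3j²(3 3 4; 0 0 0) = Δ·Π!·Σ² = 2/77  (sign -1)
sum: t=0:+1/192 = 1/192
3j²(3 3 4; 3 -1 -2) = Δ·Π!·Σ² = 3/77  (sign +1)
combine: 4πI² = 441·2/77·3/77 = 54/121
take √, sign -1: I = -0.18845135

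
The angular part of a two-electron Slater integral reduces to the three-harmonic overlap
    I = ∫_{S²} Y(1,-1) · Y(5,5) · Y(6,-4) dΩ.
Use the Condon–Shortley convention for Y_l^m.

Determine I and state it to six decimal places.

m-sum 0 ✓  L=12 even ✓  4≤6≤6 ✓
Π(2lᵢ+1) = 3×11×13 = 429
triangle coeff Δ(1,5,6) = 1/858
Σ_t [0,0]: t=0:+1/14400 = 1/14400
(3j)²=6/143 [(1 5 6; 0 0 0)], sign=+1
Σ_t [0,0]: t=0:+1/7257600 = 1/7257600
(3j)²=1/858 [(1 5 6; -1 5 -4)], sign=+1
⇒ 4πI² = 3/143
I = (+1)√(3/143/(4π)) = 0.04085899

0.040859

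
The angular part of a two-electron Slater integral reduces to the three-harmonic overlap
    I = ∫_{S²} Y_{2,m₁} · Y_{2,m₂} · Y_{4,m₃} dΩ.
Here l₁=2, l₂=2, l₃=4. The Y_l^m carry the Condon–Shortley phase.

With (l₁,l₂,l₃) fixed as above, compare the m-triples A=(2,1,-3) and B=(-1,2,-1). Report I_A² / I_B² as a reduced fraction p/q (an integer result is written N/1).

l's match ⇒ only the (l;m) 3-j factors differ between A and B.
A: triangle coeff Δ(2,2,4) = 1/630; Σ_t [0,0]: t=0:+1/144 = 1/144; (3j)²=1/18 [(2 2 4; 2 1 -3)], sign=-1
B: triangle coeff Δ(2,2,4) = 1/630; Σ_t [0,0]: t=0:+1/144 = 1/144; (3j)²=1/126 [(2 2 4; -1 2 -1)], sign=-1
I_A²/I_B² = (1/18)/(1/126) = 7/1

7/1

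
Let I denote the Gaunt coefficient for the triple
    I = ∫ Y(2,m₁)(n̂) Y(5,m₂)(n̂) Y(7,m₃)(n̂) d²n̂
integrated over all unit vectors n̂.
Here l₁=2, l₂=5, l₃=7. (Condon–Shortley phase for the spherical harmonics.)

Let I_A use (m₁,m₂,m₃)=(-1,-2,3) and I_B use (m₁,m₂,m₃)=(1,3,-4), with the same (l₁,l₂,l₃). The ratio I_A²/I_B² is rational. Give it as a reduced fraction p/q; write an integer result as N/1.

Shared (l₁,l₂,l₃)=(2,5,7): N and (l;000)² cancel in I_A²/I_B².
A: Δ = 0!·4!·10!/15! = 1/15015; Racah Σ t=0..0: t=0:+1/181440 = 1/181440; ⇒ 3j(2 5 7; -1 -2 3)² = 32/1001, sgn +1
B: Δ = 0!·4!·10!/15! = 1/15015; Racah Σ t=0..0: t=0:+1/483840 = 1/483840; ⇒ 3j(2 5 7; 1 3 -4)² = 3/91, sgn -1
I_A²/I_B² = (32/1001)/(3/91) = 32/33

32/33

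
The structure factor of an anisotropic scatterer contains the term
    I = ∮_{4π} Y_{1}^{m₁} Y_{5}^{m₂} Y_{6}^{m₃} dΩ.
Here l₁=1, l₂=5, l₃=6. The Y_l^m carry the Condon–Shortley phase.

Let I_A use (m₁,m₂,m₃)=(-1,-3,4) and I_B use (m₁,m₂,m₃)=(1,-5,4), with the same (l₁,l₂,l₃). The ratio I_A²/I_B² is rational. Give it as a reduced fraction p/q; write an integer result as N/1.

Shared (l₁,l₂,l₃)=(1,5,6): N and (l;000)² cancel in I_A²/I_B².
A: Δ = 0!·2!·10!/13! = 1/858; Racah Σ t=0..0: t=0:+1/161280 = 1/161280; ⇒ 3j(1 5 6; -1 -3 4)² = 15/286, sgn +1
B: Δ = 0!·2!·10!/13! = 1/858; Racah Σ t=0..0: t=0:+1/7257600 = 1/7257600; ⇒ 3j(1 5 6; 1 -5 4)² = 1/858, sgn +1
I_A²/I_B² = (15/286)/(1/858) = 45/1

45/1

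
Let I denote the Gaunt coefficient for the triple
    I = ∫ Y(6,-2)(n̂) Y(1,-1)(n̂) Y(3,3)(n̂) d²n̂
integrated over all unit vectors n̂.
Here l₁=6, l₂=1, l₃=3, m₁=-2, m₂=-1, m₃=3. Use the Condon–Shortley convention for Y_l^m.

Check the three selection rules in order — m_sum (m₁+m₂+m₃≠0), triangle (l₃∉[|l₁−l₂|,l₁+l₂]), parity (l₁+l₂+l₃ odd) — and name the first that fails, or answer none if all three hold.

m₁+m₂+m₃ = -2 − 1 + 3 = 0  ✓
triangle: |6−1|=5 ≤ l₃=3 ≤ 6+1=7  ✗
parity: l₁+l₂+l₃ = 10 is even

triangle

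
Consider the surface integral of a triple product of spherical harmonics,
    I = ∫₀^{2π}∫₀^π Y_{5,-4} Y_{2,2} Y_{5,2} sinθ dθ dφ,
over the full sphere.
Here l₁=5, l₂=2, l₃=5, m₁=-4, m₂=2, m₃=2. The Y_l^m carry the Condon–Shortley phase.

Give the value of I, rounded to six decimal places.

-0.137240

m-sum 0 ✓  L=12 even ✓  3≤5≤7 ✓
Π(2lᵢ+1) = 11×5×11 = 605
triangle coeff Δ(5,2,5) = 1/38610
Σ_t [0,2]: t=0:+1/2880 t=1:−1/576 t=2:+1/2880 = -1/960
(3j)²=10/429 [(5 2 5; 0 0 0)], sign=+1
Σ_t [2,2]: t=2:+1/20160 = 1/20160
(3j)²=12/715 [(5 2 5; -4 2 2)], sign=-1
⇒ 4πI² = 40/169
I = (-1)√(40/169/(4π)) = -0.13724032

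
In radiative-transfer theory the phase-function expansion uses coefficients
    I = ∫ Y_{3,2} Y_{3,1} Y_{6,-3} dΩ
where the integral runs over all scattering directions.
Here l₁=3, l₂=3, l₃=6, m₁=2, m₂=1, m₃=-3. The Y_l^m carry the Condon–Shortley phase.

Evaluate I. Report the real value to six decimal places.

-0.230476

Rules hold: Σm=0, L=12 even, 0≤6≤6.
N = 7·7·13 = 637
Δ = 0!·6!·6!/13! = 1/12012
Racah Σ t=0..0: t=0:+1/1296 = 1/1296
⇒ 3j(3 3 6; 0 0 0)² = 100/3003, sgn +1
Racah Σ t=0..0: t=0:+1/5760 = 1/5760
⇒ 3j(3 3 6; 2 1 -3)² = 9/286, sgn -1
4πI² = N·(3j₀)²·(3jₘ)² = 1050/1573
I = -1·√(0.667514/4π) = -0.23047581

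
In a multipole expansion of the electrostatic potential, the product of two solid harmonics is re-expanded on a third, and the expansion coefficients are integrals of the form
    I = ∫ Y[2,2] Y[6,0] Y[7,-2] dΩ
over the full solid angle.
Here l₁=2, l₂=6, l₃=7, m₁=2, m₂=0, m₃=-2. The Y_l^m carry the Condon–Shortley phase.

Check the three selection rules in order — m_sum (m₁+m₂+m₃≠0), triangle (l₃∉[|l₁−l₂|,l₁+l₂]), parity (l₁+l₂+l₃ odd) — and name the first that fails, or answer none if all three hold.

parity

azimuthal sum: 2 + 0 − 2 = 0  ✓
4 ≤ 7 ≤ 8 (triangle on l)  ✓
L = 2 + 6 + 7 = 15 (odd)  ✗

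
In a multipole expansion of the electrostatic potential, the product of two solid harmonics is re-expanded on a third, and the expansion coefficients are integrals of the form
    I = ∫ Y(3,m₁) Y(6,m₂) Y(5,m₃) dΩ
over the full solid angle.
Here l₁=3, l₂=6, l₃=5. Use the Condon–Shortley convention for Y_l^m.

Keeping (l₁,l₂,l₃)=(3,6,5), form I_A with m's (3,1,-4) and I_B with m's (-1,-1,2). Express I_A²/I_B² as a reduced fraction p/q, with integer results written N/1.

Shared (l₁,l₂,l₃)=(3,6,5): N and (l;000)² cancel in I_A²/I_B².
A: Δ = 4!·2!·8!/15! = 1/675675; Racah Σ t=0..0: t=0:+1/241920 = 1/241920; ⇒ 3j(3 6 5; 3 1 -4)² = 4/1001, sgn -1
B: Δ = 4!·2!·8!/15! = 1/675675; Racah Σ t=2..4: t=2:+1/5760 t=3:−1/8640 t=4:+1/241920 = 1/16128; ⇒ 3j(3 6 5; -1 -1 2)² = 5/1001, sgn -1
I_A²/I_B² = (4/1001)/(5/1001) = 4/5

4/5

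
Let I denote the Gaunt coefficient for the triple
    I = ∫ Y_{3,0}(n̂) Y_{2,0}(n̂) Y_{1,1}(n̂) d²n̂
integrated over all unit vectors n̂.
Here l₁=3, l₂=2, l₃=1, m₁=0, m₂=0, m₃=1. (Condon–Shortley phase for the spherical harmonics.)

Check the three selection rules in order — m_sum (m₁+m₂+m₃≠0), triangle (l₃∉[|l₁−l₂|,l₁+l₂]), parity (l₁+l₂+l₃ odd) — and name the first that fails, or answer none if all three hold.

m_sum

m₁+m₂+m₃ = 0 + 0 + 1 = 1  ✗
triangle: |3−2|=1 ≤ l₃=1 ≤ 3+2=5
parity: l₁+l₂+l₃ = 6 is even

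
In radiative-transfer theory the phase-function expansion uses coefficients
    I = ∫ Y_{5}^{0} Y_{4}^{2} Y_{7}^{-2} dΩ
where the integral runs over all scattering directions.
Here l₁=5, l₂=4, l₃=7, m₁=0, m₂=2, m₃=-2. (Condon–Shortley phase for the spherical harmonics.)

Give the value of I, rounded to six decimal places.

-0.014400

Checks pass: Σm=0; 16 even; l₃=7∈[1,9].
(2·5+1)(2·4+1)(2·7+1) = 1485
Δ: 2! 8! 6! / 17! → 1/6126120
sum: t=0:+1/69120 t=1:−1/20736 t=2:+1/69120 = -1/51840
3j²(5 4 7; 0 0 0) = Δ·Π!·Σ² = 280/21879  (sign +1)
sum: t=0:+1/1036800 t=1:−1/69120 t=2:+1/69120 = 1/1036800
3j²(5 4 7; 0 2 -2) = Δ·Π!·Σ² = 1/7293  (sign -1)
combine: 4πI² = 1485·280/21879·1/7293 = 1400/537251
take √, sign -1: I = -0.01440026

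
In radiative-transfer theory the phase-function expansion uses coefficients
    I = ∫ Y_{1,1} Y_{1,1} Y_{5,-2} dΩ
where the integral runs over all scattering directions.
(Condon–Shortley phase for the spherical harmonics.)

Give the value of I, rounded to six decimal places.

l₃=5 ∉ [0,2] — triangle fails ⇒ I = 0

0.000000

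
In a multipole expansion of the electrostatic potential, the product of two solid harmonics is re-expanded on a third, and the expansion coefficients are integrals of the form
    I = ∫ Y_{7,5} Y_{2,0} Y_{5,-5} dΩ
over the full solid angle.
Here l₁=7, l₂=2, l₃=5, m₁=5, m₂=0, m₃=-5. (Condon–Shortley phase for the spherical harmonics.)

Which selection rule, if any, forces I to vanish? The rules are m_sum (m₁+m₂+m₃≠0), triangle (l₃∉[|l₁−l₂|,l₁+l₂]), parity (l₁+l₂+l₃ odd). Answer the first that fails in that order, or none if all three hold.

none

Σmᵢ = 0  ✓
l₃∈[|l₁−l₂|,l₁+l₂]=[5,9], have l₃=5  ✓
Σlᵢ = 14 ⇒ even  ✓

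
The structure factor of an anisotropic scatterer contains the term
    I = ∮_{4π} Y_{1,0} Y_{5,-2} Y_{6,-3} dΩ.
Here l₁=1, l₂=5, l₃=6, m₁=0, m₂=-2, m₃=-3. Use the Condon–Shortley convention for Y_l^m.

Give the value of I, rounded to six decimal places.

m-sum = 0 − 2 − 3 = -5 ≠ 0 ⇒ I = 0

0.000000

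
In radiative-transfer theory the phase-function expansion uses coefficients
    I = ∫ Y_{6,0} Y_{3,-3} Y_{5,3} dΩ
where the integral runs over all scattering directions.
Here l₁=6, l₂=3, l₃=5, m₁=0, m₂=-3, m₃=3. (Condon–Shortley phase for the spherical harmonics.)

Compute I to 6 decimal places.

m-sum 0 ✓  L=14 even ✓  3≤5≤9 ✓
Π(2lᵢ+1) = 13×7×11 = 1001
triangle coeff Δ(6,3,5) = 1/675675
Σ_t [1,3]: t=1:−1/8640 t=2:+1/2304 t=3:−1/8640 = 7/34560
(3j)²=7/429 [(6 3 5; 0 0 0)], sign=-1
Σ_t [0,0]: t=0:+1/69120 = 1/69120
(3j)²=4/429 [(6 3 5; 0 -3 3)], sign=+1
⇒ 4πI² = 196/1287
I = (-1)√(196/1287/(4π)) = -0.11008644

-0.110086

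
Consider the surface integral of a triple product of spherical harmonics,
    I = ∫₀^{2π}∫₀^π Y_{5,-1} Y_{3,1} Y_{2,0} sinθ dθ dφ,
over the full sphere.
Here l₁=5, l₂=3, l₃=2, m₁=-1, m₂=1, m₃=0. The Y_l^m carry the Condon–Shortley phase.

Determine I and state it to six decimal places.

m-sum 0 ✓  L=10 even ✓  2≤2≤8 ✓
Π(2lᵢ+1) = 11×7×5 = 385
triangle coeff Δ(5,3,2) = 1/2310
Σ_t [3,3]: t=3:−1/144 = -1/144
(3j)²=10/231 [(5 3 2; 0 0 0)], sign=-1
Σ_t [4,4]: t=4:+1/192 = 1/192
(3j)²=3/77 [(5 3 2; -1 1 0)], sign=+1
⇒ 4πI² = 50/77
I = (-1)√(50/77/(4π)) = -0.22731846

-0.227318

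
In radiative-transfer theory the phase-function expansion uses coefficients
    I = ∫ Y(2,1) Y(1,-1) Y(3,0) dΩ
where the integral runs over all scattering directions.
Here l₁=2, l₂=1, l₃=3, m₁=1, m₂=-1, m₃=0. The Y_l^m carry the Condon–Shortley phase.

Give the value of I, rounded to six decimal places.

0.143048

Checks pass: Σm=0; 6 even; l₃=3∈[1,3].
(2·2+1)(2·1+1)(2·3+1) = 105
Δ: 0! 4! 2! / 7! → 1/105
sum: t=0:+1/4 = 1/4
3j²(2 1 3; 0 0 0) = Δ·Π!·Σ² = 3/35  (sign -1)
sum: t=0:+1/12 = 1/12
3j²(2 1 3; 1 -1 0) = Δ·Π!·Σ² = 1/35  (sign -1)
combine: 4πI² = 105·3/35·1/35 = 9/35
take √, sign +1: I = 0.14304817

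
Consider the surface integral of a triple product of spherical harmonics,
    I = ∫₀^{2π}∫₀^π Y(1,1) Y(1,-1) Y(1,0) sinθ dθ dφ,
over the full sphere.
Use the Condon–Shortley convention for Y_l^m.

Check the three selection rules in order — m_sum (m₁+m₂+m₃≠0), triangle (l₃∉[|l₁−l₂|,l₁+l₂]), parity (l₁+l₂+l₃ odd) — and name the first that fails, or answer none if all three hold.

m₁+m₂+m₃ = 1 − 1 + 0 = 0  ✓
triangle: |1−1|=0 ≤ l₃=1 ≤ 1+1=2  ✓
parity: l₁+l₂+l₃ = 3 is odd  ✗

parity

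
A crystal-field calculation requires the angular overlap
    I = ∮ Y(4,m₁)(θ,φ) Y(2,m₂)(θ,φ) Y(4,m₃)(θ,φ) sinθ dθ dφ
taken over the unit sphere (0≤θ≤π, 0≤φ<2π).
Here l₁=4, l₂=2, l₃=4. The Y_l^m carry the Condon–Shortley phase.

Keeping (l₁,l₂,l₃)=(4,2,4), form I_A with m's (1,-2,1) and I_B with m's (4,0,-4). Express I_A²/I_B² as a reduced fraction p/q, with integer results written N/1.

75/98

Same 4,2,4: normalisation and zero-m 3j drop out of the ratio.
A: Δ: 2! 6! 2! / 11! → 1/13860; sum: t=0:+1/144 = 1/144; 3j²(4 2 4; 1 -2 1) = Δ·Π!·Σ² = 10/231  (sign -1)
B: Δ: 2! 6! 2! / 11! → 1/13860; sum: t=0:+1/2880 = 1/2880; 3j²(4 2 4; 4 0 -4) = Δ·Π!·Σ² = 28/495  (sign +1)
I_A²/I_B² = (10/231)/(28/495) = 75/98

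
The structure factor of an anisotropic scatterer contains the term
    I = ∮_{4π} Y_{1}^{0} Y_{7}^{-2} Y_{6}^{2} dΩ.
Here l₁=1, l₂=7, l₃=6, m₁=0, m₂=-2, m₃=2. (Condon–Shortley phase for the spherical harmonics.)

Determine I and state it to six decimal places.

m-sum 0 ✓  L=14 even ✓  6≤6≤8 ✓
Π(2lᵢ+1) = 3×15×13 = 585
triangle coeff Δ(1,7,6) = 1/1365
Σ_t [1,1]: t=1:−1/518400 = -1/518400
(3j)²=7/195 [(1 7 6; 0 0 0)], sign=-1
Σ_t [1,1]: t=1:−1/967680 = -1/967680
(3j)²=3/91 [(1 7 6; 0 -2 2)], sign=-1
⇒ 4πI² = 9/13
I = (+1)√(9/13/(4π)) = 0.23471705

0.234717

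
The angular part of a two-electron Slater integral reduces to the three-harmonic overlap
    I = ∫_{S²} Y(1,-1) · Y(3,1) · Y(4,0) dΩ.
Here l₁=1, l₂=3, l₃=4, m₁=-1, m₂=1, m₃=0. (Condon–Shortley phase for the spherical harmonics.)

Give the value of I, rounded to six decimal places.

0.150786

m-sum 0 ✓  L=8 even ✓  2≤4≤4 ✓
Π(2lᵢ+1) = 3×7×9 = 189
triangle coeff Δ(1,3,4) = 1/252
Σ_t [0,0]: t=0:+1/36 = 1/36
(3j)²=4/63 [(1 3 4; 0 0 0)], sign=+1
Σ_t [0,0]: t=0:+1/96 = 1/96
(3j)²=1/42 [(1 3 4; -1 1 0)], sign=+1
⇒ 4πI² = 2/7
I = (+1)√(2/7/(4π)) = 0.15078601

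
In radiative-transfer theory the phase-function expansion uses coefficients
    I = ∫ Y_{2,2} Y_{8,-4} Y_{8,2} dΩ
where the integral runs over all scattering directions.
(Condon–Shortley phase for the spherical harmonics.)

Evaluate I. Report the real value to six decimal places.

-0.170580

m-sum 0 ✓  L=18 even ✓  6≤8≤10 ✓
Π(2lᵢ+1) = 5×17×17 = 1445
triangle coeff Δ(2,8,8) = 1/348840
Σ_t [0,2]: t=0:+1/116121600 t=1:−1/25401600 t=2:+1/116121600 = -1/45158400
(3j)²=24/1615 [(2 8 8; 0 0 0)], sign=-1
Σ_t [0,0]: t=0:+1/348364800 = 1/348364800
(3j)²=11/646 [(2 8 8; 2 -4 2)], sign=+1
⇒ 4πI² = 132/361
I = (-1)√(132/361/(4π)) = -0.17058013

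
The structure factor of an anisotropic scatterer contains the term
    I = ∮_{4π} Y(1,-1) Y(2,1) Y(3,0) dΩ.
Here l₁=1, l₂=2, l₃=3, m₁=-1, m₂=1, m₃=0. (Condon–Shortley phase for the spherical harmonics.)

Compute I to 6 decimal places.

0.143048

m-sum 0 ✓  L=6 even ✓  1≤3≤3 ✓
Π(2lᵢ+1) = 3×5×7 = 105
triangle coeff Δ(1,2,3) = 1/105
Σ_t [0,0]: t=0:+1/4 = 1/4
(3j)²=3/35 [(1 2 3; 0 0 0)], sign=-1
Σ_t [0,0]: t=0:+1/12 = 1/12
(3j)²=1/35 [(1 2 3; -1 1 0)], sign=-1
⇒ 4πI² = 9/35
I = (+1)√(9/35/(4π)) = 0.14304817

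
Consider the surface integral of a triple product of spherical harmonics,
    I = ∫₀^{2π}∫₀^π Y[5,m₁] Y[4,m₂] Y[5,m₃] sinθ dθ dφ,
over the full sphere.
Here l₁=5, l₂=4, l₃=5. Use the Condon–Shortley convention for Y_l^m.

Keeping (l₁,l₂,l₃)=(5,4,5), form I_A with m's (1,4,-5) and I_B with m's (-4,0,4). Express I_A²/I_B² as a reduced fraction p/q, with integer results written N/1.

Shared (l₁,l₂,l₃)=(5,4,5): N and (l;000)² cancel in I_A²/I_B².
A: Δ = 4!·6!·4!/15! = 1/3153150; Racah Σ t=4..4: t=4:+1/414720 = 1/414720; ⇒ 3j(5 4 5; 1 4 -5)² = 2/429, sgn +1
B: Δ = 4!·6!·4!/15! = 1/3153150; Racah Σ t=3..4: t=3:−1/25920 t=4:+1/69120 = -1/41472; ⇒ 3j(5 4 5; -4 0 4)² = 2/143, sgn +1
I_A²/I_B² = (2/429)/(2/143) = 1/3

1/3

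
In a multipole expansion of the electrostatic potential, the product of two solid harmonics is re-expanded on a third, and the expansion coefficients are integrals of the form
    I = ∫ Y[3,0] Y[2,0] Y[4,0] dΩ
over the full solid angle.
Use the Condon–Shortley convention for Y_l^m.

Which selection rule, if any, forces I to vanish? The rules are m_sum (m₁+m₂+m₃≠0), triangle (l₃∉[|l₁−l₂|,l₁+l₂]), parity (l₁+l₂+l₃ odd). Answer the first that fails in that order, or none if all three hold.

parity

azimuthal sum: 0 + 0 + 0 = 0  ✓
1 ≤ 4 ≤ 5 (triangle on l)  ✓
L = 3 + 2 + 4 = 9 (odd)  ✗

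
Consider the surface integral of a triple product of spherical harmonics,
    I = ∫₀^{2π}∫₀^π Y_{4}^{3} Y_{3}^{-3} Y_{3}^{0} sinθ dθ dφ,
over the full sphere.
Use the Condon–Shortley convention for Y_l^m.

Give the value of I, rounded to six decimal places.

0.203551

m-sum 0 ✓  L=10 even ✓  1≤3≤7 ✓
Π(2lᵢ+1) = 9×7×7 = 441
triangle coeff Δ(4,3,3) = 1/34650
Σ_t [1,3]: t=1:−1/72 t=2:+1/16 t=3:−1/72 = 5/144
(3j)²=2/77 [(4 3 3; 0 0 0)], sign=-1
Σ_t [0,0]: t=0:+1/288 = 1/288
(3j)²=1/22 [(4 3 3; 3 -3 0)], sign=-1
⇒ 4πI² = 63/121
I = (+1)√(63/121/(4π)) = 0.20355073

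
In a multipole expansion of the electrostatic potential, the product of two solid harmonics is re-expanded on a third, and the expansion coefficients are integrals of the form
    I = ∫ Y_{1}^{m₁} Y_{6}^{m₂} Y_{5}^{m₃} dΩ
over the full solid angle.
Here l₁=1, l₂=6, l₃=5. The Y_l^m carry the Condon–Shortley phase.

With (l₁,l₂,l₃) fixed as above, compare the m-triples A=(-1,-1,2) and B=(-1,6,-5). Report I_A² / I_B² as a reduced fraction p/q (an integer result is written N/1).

l's match ⇒ only the (l;m) 3-j factors differ between A and B.
A: triangle coeff Δ(1,6,5) = 1/858; Σ_t [2,2]: t=2:+1/60480 = 1/60480; (3j)²=5/429 [(1 6 5; -1 -1 2)], sign=-1
B: triangle coeff Δ(1,6,5) = 1/858; Σ_t [2,2]: t=2:+1/7257600 = 1/7257600; (3j)²=1/13 [(1 6 5; -1 6 -5)], sign=+1
I_A²/I_B² = (5/429)/(1/13) = 5/33

5/33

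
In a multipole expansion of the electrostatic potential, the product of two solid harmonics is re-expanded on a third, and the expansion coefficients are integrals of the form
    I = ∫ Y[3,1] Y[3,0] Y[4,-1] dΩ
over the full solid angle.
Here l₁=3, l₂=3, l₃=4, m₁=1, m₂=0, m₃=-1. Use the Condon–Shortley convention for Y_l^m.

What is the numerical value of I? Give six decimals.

Rules hold: Σm=0, L=10 even, 0≤4≤6.
N = 7·7·9 = 441
Δ = 2!·4!·4!/11! = 1/34650
Racah Σ t=0..2: t=0:+1/72 t=1:−1/16 t=2:+1/72 = -5/144
⇒ 3j(3 3 4; 0 0 0)² = 2/77, sgn -1
Racah Σ t=0..2: t=0:+1/48 t=1:−1/24 t=2:+1/288 = -5/288
⇒ 3j(3 3 4; 1 0 -1)² = 5/462, sgn +1
4πI² = N·(3j₀)²·(3jₘ)² = 15/121
I = -1·√(0.123967/4π) = -0.09932258

-0.099323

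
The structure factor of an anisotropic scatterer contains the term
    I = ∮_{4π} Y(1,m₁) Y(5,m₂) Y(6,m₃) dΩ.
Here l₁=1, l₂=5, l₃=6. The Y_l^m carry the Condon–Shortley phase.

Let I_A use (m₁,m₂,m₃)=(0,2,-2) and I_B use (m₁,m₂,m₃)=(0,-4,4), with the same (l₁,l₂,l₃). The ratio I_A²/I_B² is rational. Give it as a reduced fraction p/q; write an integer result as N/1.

l's match ⇒ only the (l;m) 3-j factors differ between A and B.
A: triangle coeff Δ(1,5,6) = 1/858; Σ_t [0,0]: t=0:+1/30240 = 1/30240; (3j)²=16/429 [(1 5 6; 0 2 -2)], sign=+1
B: triangle coeff Δ(1,5,6) = 1/858; Σ_t [0,0]: t=0:+1/362880 = 1/362880; (3j)²=10/429 [(1 5 6; 0 -4 4)], sign=+1
I_A²/I_B² = (16/429)/(10/429) = 8/5

8/5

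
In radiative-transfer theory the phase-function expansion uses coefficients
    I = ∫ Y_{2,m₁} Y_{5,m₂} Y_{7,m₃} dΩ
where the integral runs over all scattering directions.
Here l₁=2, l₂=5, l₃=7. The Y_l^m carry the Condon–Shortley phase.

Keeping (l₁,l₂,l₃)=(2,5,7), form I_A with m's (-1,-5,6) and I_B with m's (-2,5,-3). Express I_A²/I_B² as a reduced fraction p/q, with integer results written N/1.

286/1

Same 2,5,7: normalisation and zero-m 3j drop out of the ratio.
A: Δ: 0! 4! 10! / 15! → 1/15015; sum: t=0:+1/21772800 = 1/21772800; 3j²(2 5 7; -1 -5 6) = Δ·Π!·Σ² = 2/105  (sign -1)
B: Δ: 0! 4! 10! / 15! → 1/15015; sum: t=0:+1/87091200 = 1/87091200; 3j²(2 5 7; -2 5 -3) = Δ·Π!·Σ² = 1/15015  (sign +1)
I_A²/I_B² = (2/105)/(1/15015) = 286/1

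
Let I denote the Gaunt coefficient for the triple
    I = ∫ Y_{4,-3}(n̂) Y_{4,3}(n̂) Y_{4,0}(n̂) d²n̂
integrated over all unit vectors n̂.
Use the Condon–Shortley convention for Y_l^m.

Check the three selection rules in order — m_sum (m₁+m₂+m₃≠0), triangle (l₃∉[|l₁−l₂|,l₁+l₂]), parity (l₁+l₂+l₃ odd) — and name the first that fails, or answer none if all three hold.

none

m₁+m₂+m₃ = -3 + 3 + 0 = 0  ✓
triangle: |4−4|=0 ≤ l₃=4 ≤ 4+4=8  ✓
parity: l₁+l₂+l₃ = 12 is even  ✓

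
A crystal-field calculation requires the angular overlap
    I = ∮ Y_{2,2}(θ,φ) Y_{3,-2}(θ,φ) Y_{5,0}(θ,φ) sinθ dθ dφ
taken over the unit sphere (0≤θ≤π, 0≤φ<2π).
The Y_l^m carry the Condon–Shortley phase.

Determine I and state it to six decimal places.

0.053579

Checks pass: Σm=0; 10 even; l₃=5∈[1,5].
(2·2+1)(2·3+1)(2·5+1) = 385
Δ: 0! 4! 6! / 11! → 1/2310
sum: t=0:+1/144 = 1/144
3j²(2 3 5; 0 0 0) = Δ·Π!·Σ² = 10/231  (sign -1)
sum: t=0:+1/2880 = 1/2880
3j²(2 3 5; 2 -2 0) = Δ·Π!·Σ² = 1/462  (sign -1)
combine: 4πI² = 385·10/231·1/462 = 25/693
take √, sign +1: I = 0.05357948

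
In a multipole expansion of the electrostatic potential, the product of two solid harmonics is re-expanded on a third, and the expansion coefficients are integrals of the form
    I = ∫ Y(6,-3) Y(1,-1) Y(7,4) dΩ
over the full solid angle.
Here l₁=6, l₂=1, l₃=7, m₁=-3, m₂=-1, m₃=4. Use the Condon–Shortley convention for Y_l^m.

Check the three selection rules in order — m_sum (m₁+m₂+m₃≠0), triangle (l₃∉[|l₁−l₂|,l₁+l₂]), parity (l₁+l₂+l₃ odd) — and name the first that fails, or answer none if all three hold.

none

azimuthal sum: -3 − 1 + 4 = 0  ✓
5 ≤ 7 ≤ 7 (triangle on l)  ✓
L = 6 + 1 + 7 = 14 (even)  ✓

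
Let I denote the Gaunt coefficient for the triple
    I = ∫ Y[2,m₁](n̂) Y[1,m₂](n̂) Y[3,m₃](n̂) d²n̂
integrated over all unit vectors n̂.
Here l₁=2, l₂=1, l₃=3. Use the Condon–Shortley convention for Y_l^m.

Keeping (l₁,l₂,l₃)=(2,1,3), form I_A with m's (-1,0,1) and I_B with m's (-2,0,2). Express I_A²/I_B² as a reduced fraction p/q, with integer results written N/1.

8/5

l's match ⇒ only the (l;m) 3-j factors differ between A and B.
A: triangle coeff Δ(2,1,3) = 1/105; Σ_t [0,0]: t=0:+1/6 = 1/6; (3j)²=8/105 [(2 1 3; -1 0 1)], sign=+1
B: triangle coeff Δ(2,1,3) = 1/105; Σ_t [0,0]: t=0:+1/24 = 1/24; (3j)²=1/21 [(2 1 3; -2 0 2)], sign=-1
I_A²/I_B² = (8/105)/(1/21) = 8/5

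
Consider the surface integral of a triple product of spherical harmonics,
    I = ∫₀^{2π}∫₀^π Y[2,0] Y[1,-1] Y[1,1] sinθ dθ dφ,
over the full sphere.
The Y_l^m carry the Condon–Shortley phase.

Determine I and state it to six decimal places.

Rules hold: Σm=0, L=4 even, 1≤1≤3.
N = 5·3·3 = 45
Δ = 2!·2!·0!/5! = 1/30
Racah Σ t=1..1: t=1:−1/1 = -1/1
⇒ 3j(2 1 1; 0 0 0)² = 2/15, sgn +1
Racah Σ t=0..0: t=0:+1/4 = 1/4
⇒ 3j(2 1 1; 0 -1 1)² = 1/30, sgn +1
4πI² = N·(3j₀)²·(3jₘ)² = 1/5
I = +1·√(0.2/4π) = 0.12615663

0.126157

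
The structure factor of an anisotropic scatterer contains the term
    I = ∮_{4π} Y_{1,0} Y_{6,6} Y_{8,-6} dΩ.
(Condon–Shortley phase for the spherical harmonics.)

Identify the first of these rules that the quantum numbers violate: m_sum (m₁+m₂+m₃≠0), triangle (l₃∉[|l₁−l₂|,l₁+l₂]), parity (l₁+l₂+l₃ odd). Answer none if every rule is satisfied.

triangle

azimuthal sum: 0 + 6 − 6 = 0  ✓
5 ≤ 8 ≤ 7 (triangle on l)  ✗
L = 1 + 6 + 8 = 15 (odd)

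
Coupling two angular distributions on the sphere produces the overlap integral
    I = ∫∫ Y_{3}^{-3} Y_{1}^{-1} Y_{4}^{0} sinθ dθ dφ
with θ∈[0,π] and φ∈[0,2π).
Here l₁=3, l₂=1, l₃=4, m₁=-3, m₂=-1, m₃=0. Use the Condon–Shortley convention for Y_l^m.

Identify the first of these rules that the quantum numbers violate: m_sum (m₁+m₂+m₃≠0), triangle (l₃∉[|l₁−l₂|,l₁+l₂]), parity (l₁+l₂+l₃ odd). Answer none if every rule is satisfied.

Σmᵢ = -4  ✗
l₃∈[|l₁−l₂|,l₁+l₂]=[2,4], have l₃=4
Σlᵢ = 8 ⇒ even

m_sum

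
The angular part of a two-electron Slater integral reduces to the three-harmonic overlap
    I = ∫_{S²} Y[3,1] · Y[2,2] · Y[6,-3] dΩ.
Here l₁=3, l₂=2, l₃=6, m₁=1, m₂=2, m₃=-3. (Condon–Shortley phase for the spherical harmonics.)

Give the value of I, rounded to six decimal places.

0.000000

l₃=6 ∉ [1,5] — triangle fails ⇒ I = 0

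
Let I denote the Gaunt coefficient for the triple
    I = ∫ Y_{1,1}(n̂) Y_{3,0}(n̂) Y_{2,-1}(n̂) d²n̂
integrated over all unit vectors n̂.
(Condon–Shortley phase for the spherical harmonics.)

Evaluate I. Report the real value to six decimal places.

0.143048

Rules hold: Σm=0, L=6 even, 2≤2≤4.
N = 3·7·5 = 105
Δ = 2!·0!·4!/7! = 1/105
Racah Σ t=1..1: t=1:−1/4 = -1/4
⇒ 3j(1 3 2; 0 0 0)² = 3/35, sgn -1
Racah Σ t=0..0: t=0:+1/12 = 1/12
⇒ 3j(1 3 2; 1 0 -1)² = 1/35, sgn -1
4πI² = N·(3j₀)²·(3jₘ)² = 9/35
I = +1·√(0.257143/4π) = 0.14304817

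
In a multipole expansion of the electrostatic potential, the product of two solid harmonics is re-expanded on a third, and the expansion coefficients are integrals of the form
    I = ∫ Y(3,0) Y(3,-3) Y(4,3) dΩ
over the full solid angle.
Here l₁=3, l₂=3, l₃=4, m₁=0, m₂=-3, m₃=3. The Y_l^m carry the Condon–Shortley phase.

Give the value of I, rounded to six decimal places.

Rules hold: Σm=0, L=10 even, 0≤4≤6.
N = 7·7·9 = 441
Δ = 2!·4!·4!/11! = 1/34650
Racah Σ t=0..2: t=0:+1/72 t=1:−1/16 t=2:+1/72 = -5/144
⇒ 3j(3 3 4; 0 0 0)² = 2/77, sgn -1
Racah Σ t=0..0: t=0:+1/288 = 1/288
⇒ 3j(3 3 4; 0 -3 3)² = 1/22, sgn -1
4πI² = N·(3j₀)²·(3jₘ)² = 63/121
I = +1·√(0.520661/4π) = 0.20355073

0.203551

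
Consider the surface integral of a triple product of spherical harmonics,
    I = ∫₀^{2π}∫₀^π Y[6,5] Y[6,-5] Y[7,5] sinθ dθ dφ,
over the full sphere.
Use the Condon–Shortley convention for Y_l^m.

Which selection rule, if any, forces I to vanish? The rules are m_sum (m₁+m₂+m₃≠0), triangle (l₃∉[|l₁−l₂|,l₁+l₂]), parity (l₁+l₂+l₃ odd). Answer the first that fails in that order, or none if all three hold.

m_sum

azimuthal sum: 5 − 5 + 5 = 5  ✗
0 ≤ 7 ≤ 12 (triangle on l)
L = 6 + 6 + 7 = 19 (odd)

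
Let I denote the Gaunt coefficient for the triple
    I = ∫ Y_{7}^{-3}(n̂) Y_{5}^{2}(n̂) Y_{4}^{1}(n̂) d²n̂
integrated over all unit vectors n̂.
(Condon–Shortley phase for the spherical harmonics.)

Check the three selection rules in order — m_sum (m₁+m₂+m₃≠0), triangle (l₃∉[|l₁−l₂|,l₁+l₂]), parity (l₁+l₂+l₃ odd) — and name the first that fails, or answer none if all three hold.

m₁+m₂+m₃ = -3 + 2 + 1 = 0  ✓
triangle: |7−5|=2 ≤ l₃=4 ≤ 7+5=12  ✓
parity: l₁+l₂+l₃ = 16 is even  ✓

none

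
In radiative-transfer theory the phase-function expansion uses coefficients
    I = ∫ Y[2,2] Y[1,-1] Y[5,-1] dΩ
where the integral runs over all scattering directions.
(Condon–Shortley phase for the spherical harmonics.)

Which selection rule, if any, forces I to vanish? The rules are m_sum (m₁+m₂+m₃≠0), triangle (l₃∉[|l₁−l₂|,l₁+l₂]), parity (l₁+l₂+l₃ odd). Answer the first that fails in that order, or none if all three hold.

triangle

Σmᵢ = 0  ✓
l₃∈[|l₁−l₂|,l₁+l₂]=[1,3], have l₃=5  ✗
Σlᵢ = 8 ⇒ even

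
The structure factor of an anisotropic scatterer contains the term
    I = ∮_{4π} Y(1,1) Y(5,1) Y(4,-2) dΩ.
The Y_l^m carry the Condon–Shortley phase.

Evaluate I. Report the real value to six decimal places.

-0.120286

Checks pass: Σm=0; 10 even; l₃=4∈[4,6].
(2·1+1)(2·5+1)(2·4+1) = 297
Δ: 2! 0! 8! / 11! → 1/495
sum: t=1:−1/576 = -1/576
3j²(1 5 4; 0 0 0) = Δ·Π!·Σ² = 5/99  (sign -1)
sum: t=0:+1/2880 = 1/2880
3j²(1 5 4; 1 1 -2) = Δ·Π!·Σ² = 2/165  (sign +1)
combine: 4πI² = 297·5/99·2/165 = 2/11
take √, sign -1: I = -0.12028562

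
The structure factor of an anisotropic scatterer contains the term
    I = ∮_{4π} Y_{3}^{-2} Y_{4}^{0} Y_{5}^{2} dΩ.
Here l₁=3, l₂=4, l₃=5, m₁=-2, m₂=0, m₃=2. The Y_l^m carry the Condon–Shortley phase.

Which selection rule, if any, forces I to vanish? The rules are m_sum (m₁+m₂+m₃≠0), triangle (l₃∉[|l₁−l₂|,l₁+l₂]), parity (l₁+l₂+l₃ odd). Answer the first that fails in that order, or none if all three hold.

m₁+m₂+m₃ = -2 + 0 + 2 = 0  ✓
triangle: |3−4|=1 ≤ l₃=5 ≤ 3+4=7  ✓
parity: l₁+l₂+l₃ = 12 is even  ✓

none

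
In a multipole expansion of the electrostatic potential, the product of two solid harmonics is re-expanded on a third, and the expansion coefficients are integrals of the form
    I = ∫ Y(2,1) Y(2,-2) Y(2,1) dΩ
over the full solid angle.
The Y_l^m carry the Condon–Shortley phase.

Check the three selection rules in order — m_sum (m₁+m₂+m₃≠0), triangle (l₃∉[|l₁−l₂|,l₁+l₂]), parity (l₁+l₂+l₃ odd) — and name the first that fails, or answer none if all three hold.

none

Σmᵢ = 0  ✓
l₃∈[|l₁−l₂|,l₁+l₂]=[0,4], have l₃=2  ✓
Σlᵢ = 6 ⇒ even  ✓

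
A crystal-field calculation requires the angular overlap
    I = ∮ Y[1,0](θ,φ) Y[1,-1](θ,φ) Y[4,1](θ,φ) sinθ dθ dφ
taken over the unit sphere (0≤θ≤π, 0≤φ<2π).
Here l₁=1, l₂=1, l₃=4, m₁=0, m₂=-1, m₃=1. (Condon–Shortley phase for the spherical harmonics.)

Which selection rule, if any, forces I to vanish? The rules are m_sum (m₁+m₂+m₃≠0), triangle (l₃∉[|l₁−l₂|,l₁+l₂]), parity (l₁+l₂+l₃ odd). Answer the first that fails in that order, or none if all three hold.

m₁+m₂+m₃ = 0 − 1 + 1 = 0  ✓
triangle: |1−1|=0 ≤ l₃=4 ≤ 1+1=2  ✗
parity: l₁+l₂+l₃ = 6 is even

triangle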